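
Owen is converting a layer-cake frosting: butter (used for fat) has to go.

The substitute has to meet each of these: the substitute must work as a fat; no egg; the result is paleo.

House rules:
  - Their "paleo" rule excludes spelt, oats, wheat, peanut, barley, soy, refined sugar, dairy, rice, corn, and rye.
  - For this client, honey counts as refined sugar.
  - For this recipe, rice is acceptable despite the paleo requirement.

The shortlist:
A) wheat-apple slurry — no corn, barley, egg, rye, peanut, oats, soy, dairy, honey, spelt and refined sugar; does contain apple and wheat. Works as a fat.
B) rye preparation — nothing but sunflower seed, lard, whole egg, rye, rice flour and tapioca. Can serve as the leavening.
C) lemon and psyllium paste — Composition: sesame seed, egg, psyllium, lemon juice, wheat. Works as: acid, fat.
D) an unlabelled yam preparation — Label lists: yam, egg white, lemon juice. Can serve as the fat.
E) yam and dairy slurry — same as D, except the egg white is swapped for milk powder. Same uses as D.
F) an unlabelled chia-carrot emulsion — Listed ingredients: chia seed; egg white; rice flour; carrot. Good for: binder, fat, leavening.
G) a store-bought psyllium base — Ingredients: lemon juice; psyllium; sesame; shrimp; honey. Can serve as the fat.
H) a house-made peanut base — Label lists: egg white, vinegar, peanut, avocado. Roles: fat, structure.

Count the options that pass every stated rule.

A: has wheat, so not paleo — reject
B: not usable as a fat; has rye, so not paleo (and 1 more) — reject
C: has wheat, so not paleo; has egg, so not egg-free — no
D: has egg white, so not egg-free — out
E: has milk powder, so not paleo — out
F: has egg white, so not egg-free — no
G: has honey, so not paleo — reject
H: has peanut, so not paleo; has egg white, so not egg-free — out

0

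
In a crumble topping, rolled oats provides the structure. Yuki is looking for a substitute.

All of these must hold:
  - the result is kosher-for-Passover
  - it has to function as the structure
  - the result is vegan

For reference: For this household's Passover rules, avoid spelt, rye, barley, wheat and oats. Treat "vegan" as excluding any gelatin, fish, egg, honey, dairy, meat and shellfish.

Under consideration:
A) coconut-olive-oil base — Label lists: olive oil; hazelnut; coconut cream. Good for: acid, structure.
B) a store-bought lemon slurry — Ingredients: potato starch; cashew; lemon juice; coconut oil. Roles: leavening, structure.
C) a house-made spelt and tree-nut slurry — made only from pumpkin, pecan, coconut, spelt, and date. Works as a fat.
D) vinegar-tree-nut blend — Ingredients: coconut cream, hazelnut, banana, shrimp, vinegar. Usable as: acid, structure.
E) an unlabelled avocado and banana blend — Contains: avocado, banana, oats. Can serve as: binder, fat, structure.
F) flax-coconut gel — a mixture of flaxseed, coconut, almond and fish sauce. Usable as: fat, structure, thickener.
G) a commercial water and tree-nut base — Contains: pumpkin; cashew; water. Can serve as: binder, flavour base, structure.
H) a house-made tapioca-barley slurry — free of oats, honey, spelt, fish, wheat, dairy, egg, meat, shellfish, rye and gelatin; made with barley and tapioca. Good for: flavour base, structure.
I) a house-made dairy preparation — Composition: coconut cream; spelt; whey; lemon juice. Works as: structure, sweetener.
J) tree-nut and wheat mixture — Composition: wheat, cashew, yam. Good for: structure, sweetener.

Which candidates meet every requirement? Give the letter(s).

A, B, G

A: kosher-for-Passover, vegan — OK
B: vegan, kosher-for-Passover — OK
C: not usable as a structure; has spelt, so not kosher-for-Passover — reject
D: has shrimp, so not vegan — reject
E: has oats, so not kosher-for-Passover — out
F: has fish sauce, so not vegan — no
G: only cashew, pumpkin, and water; none excluded — OK
H: has barley, so not kosher-for-Passover — reject
I: has spelt, so not kosher-for-Passover; has whey, so not vegan — out
J: has wheat, so not kosher-for-Passover — reject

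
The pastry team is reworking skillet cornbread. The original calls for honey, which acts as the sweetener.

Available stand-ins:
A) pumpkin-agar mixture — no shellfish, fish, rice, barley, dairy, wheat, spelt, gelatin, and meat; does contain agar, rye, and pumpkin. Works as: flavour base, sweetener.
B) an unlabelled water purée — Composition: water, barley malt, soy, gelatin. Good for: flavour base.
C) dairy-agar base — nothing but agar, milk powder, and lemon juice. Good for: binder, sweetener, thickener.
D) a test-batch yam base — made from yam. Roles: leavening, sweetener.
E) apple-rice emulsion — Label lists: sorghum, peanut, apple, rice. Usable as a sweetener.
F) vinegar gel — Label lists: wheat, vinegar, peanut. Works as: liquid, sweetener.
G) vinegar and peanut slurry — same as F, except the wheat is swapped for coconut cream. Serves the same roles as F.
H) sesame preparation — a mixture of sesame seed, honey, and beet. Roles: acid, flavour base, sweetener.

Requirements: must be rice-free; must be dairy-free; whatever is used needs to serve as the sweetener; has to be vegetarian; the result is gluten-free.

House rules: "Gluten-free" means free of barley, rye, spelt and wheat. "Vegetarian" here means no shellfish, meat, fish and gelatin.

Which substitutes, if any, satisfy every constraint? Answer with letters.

A: has rye, so not gluten-free — no
B: not usable as a sweetener; has barley malt, so not gluten-free (and 1 more) — no
C: has milk powder, so not dairy-free — no
D: only yam; none excluded — keep
E: has rice, so not rice-free — out
F: has wheat, so not gluten-free — out
G: only coconut cream, peanut, and vinegar; none excluded — valid
H: nothing on the exclusion list — keep

D, G, H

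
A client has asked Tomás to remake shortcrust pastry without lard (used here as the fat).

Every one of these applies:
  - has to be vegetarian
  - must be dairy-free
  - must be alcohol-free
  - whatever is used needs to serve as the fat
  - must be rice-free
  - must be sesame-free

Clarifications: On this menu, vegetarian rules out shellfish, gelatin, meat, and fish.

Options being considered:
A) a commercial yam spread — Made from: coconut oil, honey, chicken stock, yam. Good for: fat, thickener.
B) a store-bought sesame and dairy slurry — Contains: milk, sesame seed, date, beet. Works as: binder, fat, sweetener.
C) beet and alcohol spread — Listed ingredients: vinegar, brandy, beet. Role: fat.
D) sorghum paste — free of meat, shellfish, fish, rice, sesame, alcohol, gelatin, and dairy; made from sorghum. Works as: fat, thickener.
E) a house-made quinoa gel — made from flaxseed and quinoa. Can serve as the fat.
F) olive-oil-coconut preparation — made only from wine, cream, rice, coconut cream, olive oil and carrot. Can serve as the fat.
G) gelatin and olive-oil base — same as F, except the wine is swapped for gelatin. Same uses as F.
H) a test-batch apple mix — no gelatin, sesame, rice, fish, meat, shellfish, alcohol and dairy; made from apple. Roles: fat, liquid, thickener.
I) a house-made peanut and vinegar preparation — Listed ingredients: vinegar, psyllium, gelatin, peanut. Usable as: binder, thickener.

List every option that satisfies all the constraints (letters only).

A: has chicken stock, so not vegetarian — no
B: has milk, so not dairy-free; has sesame seed, so not sesame-free — reject
C: has brandy, so not alcohol-free — out
D: no sesame, no dairy — keep
E: only flaxseed and quinoa; none excluded — keep
F: has cream, so not dairy-free; has wine, so not alcohol-free (and 1 more) — reject
G: has gelatin, so not vegetarian; has cream, so not dairy-free (and 1 more) — no
H: all constraints satisfied — OK
I: not usable as a fat; has gelatin, so not vegetarian — out

D, E, H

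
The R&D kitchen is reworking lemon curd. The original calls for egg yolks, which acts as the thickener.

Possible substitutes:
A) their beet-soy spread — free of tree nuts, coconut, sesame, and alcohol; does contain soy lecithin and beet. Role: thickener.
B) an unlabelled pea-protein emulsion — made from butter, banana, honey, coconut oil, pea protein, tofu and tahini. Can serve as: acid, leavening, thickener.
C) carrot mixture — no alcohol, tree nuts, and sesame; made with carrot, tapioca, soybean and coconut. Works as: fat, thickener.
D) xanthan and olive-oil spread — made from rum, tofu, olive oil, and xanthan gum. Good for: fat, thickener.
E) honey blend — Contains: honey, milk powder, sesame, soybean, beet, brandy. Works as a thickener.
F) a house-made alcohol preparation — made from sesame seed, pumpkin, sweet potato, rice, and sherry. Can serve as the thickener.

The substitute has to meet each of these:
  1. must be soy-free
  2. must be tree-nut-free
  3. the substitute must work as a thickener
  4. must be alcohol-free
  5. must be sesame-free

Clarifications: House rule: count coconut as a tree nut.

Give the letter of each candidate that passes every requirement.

none

A: has soy lecithin, so not soy-free — out
B: has tofu, so not soy-free; has tahini, so not sesame-free (and 1 more) — out
C: has soybean, so not soy-free; has coconut, so not tree-nut-free — reject
D: has tofu, so not soy-free; has rum, so not alcohol-free — out
E: has soybean, so not soy-free; has sesame, so not sesame-free (and 1 more) — reject
F: has sesame seed, so not sesame-free; has sherry, so not alcohol-free — out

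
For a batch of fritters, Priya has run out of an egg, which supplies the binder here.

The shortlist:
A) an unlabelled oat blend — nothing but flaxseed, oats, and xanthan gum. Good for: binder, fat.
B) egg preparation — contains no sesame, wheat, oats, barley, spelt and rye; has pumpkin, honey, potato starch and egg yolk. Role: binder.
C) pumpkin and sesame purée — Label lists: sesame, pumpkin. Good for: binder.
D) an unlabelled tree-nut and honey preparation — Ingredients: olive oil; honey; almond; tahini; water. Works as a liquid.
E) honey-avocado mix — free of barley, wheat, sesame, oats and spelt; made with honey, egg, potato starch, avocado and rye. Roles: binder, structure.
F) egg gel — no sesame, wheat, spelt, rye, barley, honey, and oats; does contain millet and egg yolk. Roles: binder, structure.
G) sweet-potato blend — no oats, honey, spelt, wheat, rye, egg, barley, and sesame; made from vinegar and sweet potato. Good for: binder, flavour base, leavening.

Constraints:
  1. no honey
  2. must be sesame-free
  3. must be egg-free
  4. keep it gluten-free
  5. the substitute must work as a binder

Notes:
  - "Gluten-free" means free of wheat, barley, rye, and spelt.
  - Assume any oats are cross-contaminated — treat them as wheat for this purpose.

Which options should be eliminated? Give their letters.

A, B, C, D, E, F

A: has oats, so not gluten-free — out
B: has egg yolk, so not egg-free; has honey, so not honey-free — reject
C: has sesame, so not sesame-free — no
D: not usable as a binder; has tahini, so not sesame-free (and 1 more) — no
E: has rye, so not gluten-free; has egg, so not egg-free (and 1 more) — no
F: has egg yolk, so not egg-free — reject
G: works as a binder, no honey, gluten-free — OK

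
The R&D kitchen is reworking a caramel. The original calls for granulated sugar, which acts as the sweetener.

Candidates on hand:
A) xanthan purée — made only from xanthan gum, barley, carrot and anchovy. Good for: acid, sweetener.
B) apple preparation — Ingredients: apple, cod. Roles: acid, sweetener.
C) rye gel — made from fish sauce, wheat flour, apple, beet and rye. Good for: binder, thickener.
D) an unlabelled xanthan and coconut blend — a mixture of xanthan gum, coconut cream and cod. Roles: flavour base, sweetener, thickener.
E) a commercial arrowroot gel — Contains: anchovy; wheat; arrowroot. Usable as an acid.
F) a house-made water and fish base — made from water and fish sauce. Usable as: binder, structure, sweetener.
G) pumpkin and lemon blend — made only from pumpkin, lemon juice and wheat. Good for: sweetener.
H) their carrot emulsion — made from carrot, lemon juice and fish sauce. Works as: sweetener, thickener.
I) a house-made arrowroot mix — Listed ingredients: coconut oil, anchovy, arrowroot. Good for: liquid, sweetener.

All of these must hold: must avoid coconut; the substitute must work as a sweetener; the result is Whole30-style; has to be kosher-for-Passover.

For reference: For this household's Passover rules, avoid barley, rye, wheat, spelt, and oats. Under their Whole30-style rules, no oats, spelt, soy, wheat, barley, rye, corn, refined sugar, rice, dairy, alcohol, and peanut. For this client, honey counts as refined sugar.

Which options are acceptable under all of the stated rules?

A: has barley, so not kosher-for-Passover; has barley, so not Whole30-style — out
B: all constraints satisfied — valid
C: not usable as a sweetener; has rye, so not kosher-for-Passover (and 1 more) — out
D: has coconut cream, so not coconut-free — out
E: not usable as a sweetener; has wheat, so not kosher-for-Passover (and 1 more) — reject
F: kosher-for-Passover, Whole30-style — valid
G: has wheat, so not kosher-for-Passover; has wheat, so not Whole30-style — out
H: works as a sweetener, Whole30-style, no coconut — valid
I: has coconut oil, so not coconut-free — no

B, F, H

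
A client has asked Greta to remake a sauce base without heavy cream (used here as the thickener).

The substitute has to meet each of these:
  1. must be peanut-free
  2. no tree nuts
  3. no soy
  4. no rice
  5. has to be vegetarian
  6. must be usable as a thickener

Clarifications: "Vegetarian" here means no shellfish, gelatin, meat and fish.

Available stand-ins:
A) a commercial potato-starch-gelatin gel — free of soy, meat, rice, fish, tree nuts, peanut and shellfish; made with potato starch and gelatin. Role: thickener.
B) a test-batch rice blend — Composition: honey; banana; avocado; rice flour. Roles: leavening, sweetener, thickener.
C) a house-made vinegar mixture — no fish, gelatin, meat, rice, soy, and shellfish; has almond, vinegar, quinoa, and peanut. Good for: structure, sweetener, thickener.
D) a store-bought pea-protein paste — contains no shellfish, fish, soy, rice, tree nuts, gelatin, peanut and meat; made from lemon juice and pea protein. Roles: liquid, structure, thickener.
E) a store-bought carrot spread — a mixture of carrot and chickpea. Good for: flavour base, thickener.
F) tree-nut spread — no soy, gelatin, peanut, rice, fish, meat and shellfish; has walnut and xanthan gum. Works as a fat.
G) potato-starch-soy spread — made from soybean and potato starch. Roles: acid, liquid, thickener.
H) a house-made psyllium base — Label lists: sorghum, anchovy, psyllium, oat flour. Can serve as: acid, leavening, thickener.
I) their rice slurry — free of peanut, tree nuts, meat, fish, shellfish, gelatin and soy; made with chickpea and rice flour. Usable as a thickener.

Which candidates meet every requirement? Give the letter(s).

A: has gelatin, so not vegetarian — reject
B: has rice flour, so not rice-free — no
C: has peanut, so not peanut-free; has almond, so not tree-nut-free — out
D: works as a thickener, no peanut, no tree nuts — valid
E: works as a thickener, no tree nuts, vegetarian — valid
F: not usable as a thickener; has walnut, so not tree-nut-free — no
G: has soybean, so not soy-free — out
H: has anchovy, so not vegetarian — reject
I: has rice flour, so not rice-free — out

D, E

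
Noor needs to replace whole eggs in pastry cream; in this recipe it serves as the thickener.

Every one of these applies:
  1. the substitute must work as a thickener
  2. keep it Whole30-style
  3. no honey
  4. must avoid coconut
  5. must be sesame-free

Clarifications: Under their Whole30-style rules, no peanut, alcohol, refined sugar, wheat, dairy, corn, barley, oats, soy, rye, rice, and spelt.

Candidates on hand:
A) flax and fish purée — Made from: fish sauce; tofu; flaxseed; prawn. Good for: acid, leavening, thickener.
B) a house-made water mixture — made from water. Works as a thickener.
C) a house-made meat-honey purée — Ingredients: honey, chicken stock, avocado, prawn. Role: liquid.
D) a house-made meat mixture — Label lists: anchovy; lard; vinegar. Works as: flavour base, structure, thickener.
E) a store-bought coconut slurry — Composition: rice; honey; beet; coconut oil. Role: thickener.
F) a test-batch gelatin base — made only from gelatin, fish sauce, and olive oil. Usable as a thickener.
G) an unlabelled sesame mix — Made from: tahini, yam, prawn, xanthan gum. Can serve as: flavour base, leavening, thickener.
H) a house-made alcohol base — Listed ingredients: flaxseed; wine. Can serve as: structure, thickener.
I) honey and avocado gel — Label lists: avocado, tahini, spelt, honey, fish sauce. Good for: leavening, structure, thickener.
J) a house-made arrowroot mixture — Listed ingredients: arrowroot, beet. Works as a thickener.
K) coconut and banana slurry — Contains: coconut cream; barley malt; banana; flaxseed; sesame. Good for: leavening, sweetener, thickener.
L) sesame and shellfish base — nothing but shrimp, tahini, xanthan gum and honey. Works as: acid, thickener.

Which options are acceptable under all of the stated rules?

A: has tofu, so not Whole30-style — no
B: every rule checks out — keep
C: not usable as a thickener; has honey, so not honey-free — out
D: only anchovy, lard and vinegar; none excluded — OK
E: has rice, so not Whole30-style; has honey, so not honey-free (and 1 more) — no
F: Whole30-style, no coconut — keep
G: has tahini, so not sesame-free — reject
H: has wine, so not Whole30-style — out
I: has spelt, so not Whole30-style; has honey, so not honey-free (and 1 more) — reject
J: no honey, no coconut — valid
K: has barley malt, so not Whole30-style; has coconut cream, so not coconut-free (and 1 more) — out
L: has honey, so not honey-free; has tahini, so not sesame-free — reject

B, D, F, J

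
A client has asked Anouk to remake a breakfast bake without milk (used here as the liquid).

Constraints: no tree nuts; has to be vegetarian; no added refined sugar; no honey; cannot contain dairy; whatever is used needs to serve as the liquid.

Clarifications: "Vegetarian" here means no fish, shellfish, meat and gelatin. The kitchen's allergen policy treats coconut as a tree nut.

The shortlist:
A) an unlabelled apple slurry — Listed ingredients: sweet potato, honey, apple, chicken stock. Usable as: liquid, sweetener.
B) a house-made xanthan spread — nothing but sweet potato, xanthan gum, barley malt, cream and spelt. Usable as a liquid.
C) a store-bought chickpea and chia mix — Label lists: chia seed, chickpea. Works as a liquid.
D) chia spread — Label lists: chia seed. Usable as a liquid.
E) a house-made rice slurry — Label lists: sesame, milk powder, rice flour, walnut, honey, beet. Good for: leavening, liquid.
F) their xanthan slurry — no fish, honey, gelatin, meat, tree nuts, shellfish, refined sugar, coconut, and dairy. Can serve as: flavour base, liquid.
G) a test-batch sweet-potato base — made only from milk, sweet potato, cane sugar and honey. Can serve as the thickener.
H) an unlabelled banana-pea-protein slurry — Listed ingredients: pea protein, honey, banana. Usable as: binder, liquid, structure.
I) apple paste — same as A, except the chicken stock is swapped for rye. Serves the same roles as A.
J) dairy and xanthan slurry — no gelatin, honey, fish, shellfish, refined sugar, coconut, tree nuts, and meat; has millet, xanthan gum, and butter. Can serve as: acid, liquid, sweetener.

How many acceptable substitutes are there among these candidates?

3

A: has chicken stock, so not vegetarian; has honey, so not honey-free — no
B: has cream, so not dairy-free — out
C: only chia seed and chickpea; none excluded — OK
D: no honey, no dairy — keep
E: has milk powder, so not dairy-free; has walnut, so not tree-nut-free (and 1 more) — reject
F: works as a liquid, no refined sugar, no dairy — valid
G: not usable as a liquid; has milk, so not dairy-free (and 2 more) — out
H: has honey, so not honey-free — reject
I: has honey, so not honey-free — reject
J: has butter, so not dairy-free — out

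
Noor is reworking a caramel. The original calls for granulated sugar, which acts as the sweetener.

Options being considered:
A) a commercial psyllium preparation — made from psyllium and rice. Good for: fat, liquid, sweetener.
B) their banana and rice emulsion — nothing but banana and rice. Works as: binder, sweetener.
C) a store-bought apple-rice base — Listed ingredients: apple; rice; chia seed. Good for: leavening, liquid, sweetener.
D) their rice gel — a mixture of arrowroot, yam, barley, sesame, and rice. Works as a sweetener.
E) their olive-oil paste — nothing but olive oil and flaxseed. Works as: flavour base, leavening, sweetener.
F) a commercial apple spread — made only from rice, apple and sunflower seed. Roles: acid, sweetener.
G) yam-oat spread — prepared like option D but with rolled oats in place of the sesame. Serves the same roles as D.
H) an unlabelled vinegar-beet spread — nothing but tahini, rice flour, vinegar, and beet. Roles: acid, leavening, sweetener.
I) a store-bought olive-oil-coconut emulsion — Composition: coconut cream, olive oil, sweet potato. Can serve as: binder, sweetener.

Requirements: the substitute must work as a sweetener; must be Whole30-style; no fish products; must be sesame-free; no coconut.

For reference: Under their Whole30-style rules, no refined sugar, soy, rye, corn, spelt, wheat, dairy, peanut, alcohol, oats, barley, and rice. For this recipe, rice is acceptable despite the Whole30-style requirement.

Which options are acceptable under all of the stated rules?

A: rice is permitted under the Whole30-style carve-out; nothing else excluded — OK
B: rice is permitted under the Whole30-style carve-out; nothing else excluded — valid
C: rice is permitted under the Whole30-style carve-out; nothing else excluded — valid
D: has barley, so not Whole30-style; has sesame, so not sesame-free — out
E: nothing on the exclusion list — valid
F: rice is permitted under the Whole30-style carve-out; nothing else excluded — valid
G: has barley, so not Whole30-style — out
H: has tahini, so not sesame-free — reject
I: has coconut cream, so not coconut-free — reject

A, B, C, E, F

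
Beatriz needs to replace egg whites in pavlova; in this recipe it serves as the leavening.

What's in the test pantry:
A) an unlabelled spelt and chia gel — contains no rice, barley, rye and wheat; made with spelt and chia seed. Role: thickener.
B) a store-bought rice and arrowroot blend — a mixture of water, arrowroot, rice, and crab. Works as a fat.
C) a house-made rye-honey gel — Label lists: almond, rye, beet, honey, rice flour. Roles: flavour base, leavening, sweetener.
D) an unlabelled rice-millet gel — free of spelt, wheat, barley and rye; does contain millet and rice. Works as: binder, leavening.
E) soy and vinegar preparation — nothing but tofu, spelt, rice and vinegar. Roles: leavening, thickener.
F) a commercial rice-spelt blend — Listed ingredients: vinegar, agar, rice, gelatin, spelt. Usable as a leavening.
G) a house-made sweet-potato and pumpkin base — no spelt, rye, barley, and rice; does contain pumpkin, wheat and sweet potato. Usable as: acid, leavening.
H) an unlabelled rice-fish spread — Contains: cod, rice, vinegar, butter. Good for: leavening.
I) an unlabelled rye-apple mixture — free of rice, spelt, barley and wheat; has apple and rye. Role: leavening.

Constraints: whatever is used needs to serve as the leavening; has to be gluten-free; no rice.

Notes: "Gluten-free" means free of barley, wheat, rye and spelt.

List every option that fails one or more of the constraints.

A, B, C, D, E, F, G, H, I

A: not usable as a leavening; has spelt, so not gluten-free — out
B: not usable as a leavening; has rice, so not rice-free — no
C: has rye, so not gluten-free; has rice flour, so not rice-free — no
D: has rice, so not rice-free — no
E: has spelt, so not gluten-free; has rice, so not rice-free — no
F: has spelt, so not gluten-free; has rice, so not rice-free — reject
G: has wheat, so not gluten-free — reject
H: has rice, so not rice-free — reject
I: has rye, so not gluten-free — out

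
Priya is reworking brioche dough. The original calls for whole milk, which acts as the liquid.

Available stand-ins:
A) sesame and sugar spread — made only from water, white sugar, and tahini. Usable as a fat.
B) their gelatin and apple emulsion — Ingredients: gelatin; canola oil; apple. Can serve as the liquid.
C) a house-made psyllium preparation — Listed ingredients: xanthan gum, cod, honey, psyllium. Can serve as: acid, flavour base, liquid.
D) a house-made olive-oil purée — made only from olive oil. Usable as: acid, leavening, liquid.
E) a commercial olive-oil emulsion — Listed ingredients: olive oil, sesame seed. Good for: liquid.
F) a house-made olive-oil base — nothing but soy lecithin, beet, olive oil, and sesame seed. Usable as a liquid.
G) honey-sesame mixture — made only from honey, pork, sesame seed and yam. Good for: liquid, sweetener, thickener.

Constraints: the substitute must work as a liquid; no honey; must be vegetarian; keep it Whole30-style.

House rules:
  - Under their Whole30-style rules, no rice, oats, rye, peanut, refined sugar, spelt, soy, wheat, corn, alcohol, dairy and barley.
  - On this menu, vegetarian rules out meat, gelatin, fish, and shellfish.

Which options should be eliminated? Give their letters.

A: not usable as a liquid; has white sugar, so not Whole30-style — no
B: has gelatin, so not vegetarian — out
C: has cod, so not vegetarian; has honey, so not honey-free — reject
D: all constraints satisfied — valid
E: only sesame seed and olive oil; none excluded — OK
F: has soy lecithin, so not Whole30-style — out
G: has pork, so not vegetarian; has honey, so not honey-free — no

A, B, C, F, G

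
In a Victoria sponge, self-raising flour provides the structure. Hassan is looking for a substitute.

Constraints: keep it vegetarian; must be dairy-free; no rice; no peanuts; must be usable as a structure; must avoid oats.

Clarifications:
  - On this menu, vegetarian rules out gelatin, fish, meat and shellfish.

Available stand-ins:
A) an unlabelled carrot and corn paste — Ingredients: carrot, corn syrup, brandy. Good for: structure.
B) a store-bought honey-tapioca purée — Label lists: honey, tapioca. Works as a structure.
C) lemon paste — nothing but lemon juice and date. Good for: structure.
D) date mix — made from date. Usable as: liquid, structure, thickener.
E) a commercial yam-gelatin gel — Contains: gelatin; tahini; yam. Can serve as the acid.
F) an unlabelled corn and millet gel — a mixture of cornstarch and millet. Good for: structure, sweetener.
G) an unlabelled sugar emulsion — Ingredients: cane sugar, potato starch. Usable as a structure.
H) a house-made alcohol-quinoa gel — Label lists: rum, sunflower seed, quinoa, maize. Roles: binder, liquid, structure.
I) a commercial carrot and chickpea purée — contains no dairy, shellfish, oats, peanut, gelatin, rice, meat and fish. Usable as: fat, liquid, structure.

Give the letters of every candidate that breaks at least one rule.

E

A: only brandy, corn syrup and carrot; none excluded — valid
B: no rice, no dairy — keep
C: works as a structure, vegetarian, no peanut — OK
D: only date; none excluded — valid
E: not usable as a structure; has gelatin, so not vegetarian — reject
F: only cornstarch and millet; none excluded — keep
G: only cane sugar and potato starch; none excluded — OK
H: rum and maize etc. — none of it excluded — OK
I: all constraints satisfied — OK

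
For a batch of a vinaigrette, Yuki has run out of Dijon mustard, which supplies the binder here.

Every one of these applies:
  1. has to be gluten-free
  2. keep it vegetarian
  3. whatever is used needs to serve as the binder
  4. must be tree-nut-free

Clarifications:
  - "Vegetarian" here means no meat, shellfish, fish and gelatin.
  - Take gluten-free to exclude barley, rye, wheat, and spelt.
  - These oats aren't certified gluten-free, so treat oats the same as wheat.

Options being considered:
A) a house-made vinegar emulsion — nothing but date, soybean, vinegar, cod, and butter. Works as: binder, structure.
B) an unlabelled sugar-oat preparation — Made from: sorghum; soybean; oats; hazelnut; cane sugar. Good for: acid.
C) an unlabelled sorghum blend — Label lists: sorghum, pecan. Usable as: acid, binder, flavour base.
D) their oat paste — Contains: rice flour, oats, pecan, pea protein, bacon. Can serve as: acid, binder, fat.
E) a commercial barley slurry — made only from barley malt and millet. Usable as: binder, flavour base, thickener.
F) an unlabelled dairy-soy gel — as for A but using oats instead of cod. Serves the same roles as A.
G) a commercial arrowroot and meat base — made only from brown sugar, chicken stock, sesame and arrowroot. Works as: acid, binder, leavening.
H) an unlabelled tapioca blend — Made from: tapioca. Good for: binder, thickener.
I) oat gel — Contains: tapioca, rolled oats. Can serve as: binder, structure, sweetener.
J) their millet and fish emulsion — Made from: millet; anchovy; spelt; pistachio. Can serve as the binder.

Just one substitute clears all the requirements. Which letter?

A: has cod, so not vegetarian — reject
B: not usable as a binder; has oats, so not gluten-free (and 1 more) — no
C: has pecan, so not tree-nut-free — out
D: has bacon, so not vegetarian; has oats, so not gluten-free (and 1 more) — no
E: has barley malt, so not gluten-free — no
F: has oats, so not gluten-free — out
G: has chicken stock, so not vegetarian — out
H: all constraints satisfied — valid
I: has rolled oats, so not gluten-free — out
J: has anchovy, so not vegetarian; has spelt, so not gluten-free (and 1 more) — out

H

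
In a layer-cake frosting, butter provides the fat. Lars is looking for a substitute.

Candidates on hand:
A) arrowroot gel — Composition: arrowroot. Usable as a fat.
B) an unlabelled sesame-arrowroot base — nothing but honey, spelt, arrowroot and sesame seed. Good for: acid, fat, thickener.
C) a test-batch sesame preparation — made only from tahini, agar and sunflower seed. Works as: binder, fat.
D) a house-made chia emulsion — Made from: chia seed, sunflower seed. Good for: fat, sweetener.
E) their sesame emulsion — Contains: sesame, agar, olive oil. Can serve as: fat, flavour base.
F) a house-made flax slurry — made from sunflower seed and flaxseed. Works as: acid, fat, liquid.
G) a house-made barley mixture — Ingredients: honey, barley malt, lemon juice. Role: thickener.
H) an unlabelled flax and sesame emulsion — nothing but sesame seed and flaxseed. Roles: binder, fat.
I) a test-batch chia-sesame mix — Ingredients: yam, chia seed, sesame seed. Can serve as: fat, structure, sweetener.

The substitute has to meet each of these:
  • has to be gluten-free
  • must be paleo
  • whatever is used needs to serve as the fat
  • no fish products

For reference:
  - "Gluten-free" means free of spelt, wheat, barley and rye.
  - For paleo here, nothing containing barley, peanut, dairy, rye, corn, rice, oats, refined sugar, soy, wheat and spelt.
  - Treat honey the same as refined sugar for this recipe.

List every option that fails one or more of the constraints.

B, G

A: no fish, paleo — OK
B: has spelt, so not gluten-free; has honey, so not paleo — out
C: only tahini, sunflower seed, and agar; none excluded — OK
D: works as a fat, paleo, no fish — valid
E: gluten-free, paleo — keep
F: gluten-free, paleo — OK
G: not usable as a fat; has barley malt, so not gluten-free (and 1 more) — reject
H: no fish, gluten-free — OK
I: works as a fat, paleo, no fish — valid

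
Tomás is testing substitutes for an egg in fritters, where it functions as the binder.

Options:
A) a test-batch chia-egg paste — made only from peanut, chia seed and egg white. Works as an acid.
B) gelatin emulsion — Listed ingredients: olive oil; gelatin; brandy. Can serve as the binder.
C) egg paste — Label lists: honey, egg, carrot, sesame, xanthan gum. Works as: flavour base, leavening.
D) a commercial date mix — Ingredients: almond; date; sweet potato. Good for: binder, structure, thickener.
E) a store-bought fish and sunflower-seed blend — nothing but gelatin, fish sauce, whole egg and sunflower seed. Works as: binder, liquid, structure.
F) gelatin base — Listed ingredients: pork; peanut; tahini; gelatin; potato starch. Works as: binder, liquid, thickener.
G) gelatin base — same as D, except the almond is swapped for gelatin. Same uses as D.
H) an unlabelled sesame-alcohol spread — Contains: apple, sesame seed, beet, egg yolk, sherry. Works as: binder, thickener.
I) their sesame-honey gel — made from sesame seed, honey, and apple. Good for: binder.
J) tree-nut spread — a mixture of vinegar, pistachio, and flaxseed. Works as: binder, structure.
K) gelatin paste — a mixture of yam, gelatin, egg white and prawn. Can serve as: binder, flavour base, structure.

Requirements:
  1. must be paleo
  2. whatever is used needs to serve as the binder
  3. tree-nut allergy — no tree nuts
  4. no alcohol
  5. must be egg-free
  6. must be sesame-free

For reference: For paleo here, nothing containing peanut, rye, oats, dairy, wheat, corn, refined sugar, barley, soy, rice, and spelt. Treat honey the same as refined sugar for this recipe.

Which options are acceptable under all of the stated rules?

G

A: not usable as a binder; has peanut, so not paleo (and 1 more) — out
B: has brandy, so not alcohol-free — reject
C: not usable as a binder; has honey, so not paleo (and 2 more) — reject
D: has almond, so not tree-nut-free — out
E: has whole egg, so not egg-free — reject
F: has peanut, so not paleo; has tahini, so not sesame-free — out
G: no egg, no tree nuts — OK
H: has sherry, so not alcohol-free; has sesame seed, so not sesame-free (and 1 more) — out
I: has honey, so not paleo; has sesame seed, so not sesame-free — no
J: has pistachio, so not tree-nut-free — reject
K: has egg white, so not egg-free — out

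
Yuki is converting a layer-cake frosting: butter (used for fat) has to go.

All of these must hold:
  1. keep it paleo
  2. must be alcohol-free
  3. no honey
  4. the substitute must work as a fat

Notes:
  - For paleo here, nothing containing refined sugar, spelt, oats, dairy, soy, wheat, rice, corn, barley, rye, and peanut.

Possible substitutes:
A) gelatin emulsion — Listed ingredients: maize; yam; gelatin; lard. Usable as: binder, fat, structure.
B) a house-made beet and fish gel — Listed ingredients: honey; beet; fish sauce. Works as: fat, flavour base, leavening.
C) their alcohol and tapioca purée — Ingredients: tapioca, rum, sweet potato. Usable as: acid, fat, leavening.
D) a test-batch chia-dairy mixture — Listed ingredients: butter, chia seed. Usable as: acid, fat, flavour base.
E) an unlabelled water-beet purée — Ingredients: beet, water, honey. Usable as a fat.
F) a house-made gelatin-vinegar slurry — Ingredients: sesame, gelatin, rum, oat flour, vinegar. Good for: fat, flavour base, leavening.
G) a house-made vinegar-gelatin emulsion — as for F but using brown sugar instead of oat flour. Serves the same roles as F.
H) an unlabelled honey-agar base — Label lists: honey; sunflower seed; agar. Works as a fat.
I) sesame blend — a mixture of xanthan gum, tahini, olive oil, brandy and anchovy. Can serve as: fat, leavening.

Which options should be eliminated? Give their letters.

A, B, C, D, E, F, G, H, I

A: has maize, so not paleo — out
B: has honey, so not honey-free — out
C: has rum, so not alcohol-free — out
D: has butter, so not paleo — out
E: has honey, so not honey-free — out
F: has oat flour, so not paleo; has rum, so not alcohol-free — reject
G: has brown sugar, so not paleo; has rum, so not alcohol-free — out
H: has honey, so not honey-free — out
I: has brandy, so not alcohol-free — out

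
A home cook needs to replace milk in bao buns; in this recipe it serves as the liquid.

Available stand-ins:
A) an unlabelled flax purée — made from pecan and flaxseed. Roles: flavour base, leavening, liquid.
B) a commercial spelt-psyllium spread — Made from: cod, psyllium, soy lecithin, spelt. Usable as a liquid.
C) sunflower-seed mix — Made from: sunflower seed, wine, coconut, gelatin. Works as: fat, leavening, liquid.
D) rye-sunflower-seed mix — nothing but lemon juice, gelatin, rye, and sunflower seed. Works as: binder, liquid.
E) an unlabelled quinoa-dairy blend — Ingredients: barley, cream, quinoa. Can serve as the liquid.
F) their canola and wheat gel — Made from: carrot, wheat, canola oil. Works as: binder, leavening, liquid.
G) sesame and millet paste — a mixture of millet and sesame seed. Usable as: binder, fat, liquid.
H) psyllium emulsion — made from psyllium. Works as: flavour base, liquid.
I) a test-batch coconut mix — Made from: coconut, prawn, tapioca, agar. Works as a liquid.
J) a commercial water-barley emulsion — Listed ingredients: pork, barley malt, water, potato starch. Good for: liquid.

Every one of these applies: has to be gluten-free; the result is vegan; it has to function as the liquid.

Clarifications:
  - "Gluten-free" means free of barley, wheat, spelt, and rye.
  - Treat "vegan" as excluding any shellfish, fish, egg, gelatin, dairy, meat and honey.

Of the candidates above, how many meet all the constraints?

3

A: works as a liquid, vegan, gluten-free — keep
B: has spelt, so not gluten-free; has cod, so not vegan — no
C: has gelatin, so not vegan — out
D: has rye, so not gluten-free; has gelatin, so not vegan — no
E: has barley, so not gluten-free; has cream, so not vegan — reject
F: has wheat, so not gluten-free — no
G: works as a liquid, vegan, gluten-free — keep
H: nothing on the exclusion list — keep
I: has prawn, so not vegan — reject
J: has barley malt, so not gluten-free; has pork, so not vegan — out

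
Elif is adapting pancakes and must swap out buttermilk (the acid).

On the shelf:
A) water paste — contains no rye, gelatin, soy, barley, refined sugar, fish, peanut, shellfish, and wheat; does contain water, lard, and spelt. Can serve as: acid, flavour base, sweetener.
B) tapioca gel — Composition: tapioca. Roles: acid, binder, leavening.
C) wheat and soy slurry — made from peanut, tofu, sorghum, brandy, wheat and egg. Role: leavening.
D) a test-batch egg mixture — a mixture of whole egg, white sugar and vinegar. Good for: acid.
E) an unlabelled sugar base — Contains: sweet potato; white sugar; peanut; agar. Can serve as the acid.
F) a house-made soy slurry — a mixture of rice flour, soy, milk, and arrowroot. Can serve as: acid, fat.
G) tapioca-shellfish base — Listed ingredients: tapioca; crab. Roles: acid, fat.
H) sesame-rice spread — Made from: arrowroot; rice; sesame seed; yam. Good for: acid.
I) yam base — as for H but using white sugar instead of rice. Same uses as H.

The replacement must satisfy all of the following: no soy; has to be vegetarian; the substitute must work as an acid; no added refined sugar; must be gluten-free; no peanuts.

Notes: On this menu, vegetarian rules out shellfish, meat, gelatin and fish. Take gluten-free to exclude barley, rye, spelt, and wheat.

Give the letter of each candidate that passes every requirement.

A: has lard, so not vegetarian; has spelt, so not gluten-free — no
B: only tapioca; none excluded — valid
C: not usable as an acid; has wheat, so not gluten-free (and 2 more) — no
D: has white sugar, so not no-added-sugar — no
E: has white sugar, so not no-added-sugar; has peanut, so not peanut-free — no
F: has soy, so not soy-free — out
G: has crab, so not vegetarian — no
H: no peanut, vegetarian — valid
I: has white sugar, so not no-added-sugar — reject

B, H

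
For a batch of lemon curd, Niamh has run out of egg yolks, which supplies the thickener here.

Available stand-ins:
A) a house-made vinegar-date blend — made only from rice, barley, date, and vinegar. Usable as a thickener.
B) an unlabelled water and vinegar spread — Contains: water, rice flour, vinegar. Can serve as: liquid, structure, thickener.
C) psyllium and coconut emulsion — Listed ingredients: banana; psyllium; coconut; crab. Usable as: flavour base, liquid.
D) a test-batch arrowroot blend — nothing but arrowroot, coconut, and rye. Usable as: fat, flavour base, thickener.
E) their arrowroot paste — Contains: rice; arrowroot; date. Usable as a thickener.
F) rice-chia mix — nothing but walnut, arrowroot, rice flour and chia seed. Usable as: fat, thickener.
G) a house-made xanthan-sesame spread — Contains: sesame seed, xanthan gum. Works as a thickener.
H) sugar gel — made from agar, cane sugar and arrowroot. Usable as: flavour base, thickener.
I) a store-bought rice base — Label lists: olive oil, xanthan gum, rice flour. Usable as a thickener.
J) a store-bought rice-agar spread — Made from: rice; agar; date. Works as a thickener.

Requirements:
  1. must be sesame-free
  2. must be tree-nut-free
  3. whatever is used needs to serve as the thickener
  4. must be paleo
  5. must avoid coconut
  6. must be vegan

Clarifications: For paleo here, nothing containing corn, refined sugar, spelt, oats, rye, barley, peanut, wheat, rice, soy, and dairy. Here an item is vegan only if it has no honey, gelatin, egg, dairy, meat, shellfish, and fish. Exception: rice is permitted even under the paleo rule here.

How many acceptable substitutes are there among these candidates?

4

A: has barley, so not paleo — no
B: rice is permitted under the paleo carve-out; nothing else excluded — valid
C: not usable as a thickener; has crab, so not vegan (and 1 more) — out
D: has rye, so not paleo; has coconut, so not coconut-free — reject
E: rice is permitted under the paleo carve-out; nothing else excluded — keep
F: has walnut, so not tree-nut-free — reject
G: has sesame seed, so not sesame-free — out
H: has cane sugar, so not paleo — no
I: rice is permitted under the paleo carve-out; nothing else excluded — keep
J: rice is permitted under the paleo carve-out; nothing else excluded — valid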